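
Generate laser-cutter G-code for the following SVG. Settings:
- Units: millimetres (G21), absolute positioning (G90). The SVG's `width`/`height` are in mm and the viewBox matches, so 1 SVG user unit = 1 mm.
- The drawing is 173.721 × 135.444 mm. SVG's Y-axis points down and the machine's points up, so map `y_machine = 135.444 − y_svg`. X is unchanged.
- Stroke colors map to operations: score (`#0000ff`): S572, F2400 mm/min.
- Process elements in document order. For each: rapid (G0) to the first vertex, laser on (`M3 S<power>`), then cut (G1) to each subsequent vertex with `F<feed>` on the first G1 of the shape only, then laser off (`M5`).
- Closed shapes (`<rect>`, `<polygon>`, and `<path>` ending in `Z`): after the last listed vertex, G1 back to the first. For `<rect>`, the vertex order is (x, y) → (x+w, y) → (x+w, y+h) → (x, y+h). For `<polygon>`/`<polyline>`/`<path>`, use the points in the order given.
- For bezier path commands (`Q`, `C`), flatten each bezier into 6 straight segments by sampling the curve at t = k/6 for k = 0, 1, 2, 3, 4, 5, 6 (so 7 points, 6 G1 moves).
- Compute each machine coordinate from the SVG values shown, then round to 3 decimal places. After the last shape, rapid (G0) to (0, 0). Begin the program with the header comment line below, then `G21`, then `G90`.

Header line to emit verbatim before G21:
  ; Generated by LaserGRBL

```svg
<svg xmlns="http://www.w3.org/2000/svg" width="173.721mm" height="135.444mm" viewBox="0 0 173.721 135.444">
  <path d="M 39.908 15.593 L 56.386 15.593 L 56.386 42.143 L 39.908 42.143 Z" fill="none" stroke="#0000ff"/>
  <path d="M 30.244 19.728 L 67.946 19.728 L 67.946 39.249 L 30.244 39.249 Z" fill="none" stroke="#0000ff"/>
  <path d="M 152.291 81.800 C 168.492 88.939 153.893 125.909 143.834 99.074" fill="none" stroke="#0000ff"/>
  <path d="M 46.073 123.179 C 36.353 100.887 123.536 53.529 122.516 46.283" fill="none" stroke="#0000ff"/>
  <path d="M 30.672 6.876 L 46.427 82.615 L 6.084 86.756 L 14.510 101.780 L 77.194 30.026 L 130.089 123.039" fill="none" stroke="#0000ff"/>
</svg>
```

1 u = 1 mm; y_m = 135.444 − y.

[1] `<path>` rectangle, #0000ff→score S572 F2400: (39.908,119.851) → (56.386,119.851) → (56.386,93.301) → (39.908,93.301) → (39.908,119.851) (closed)

[2] `<path>` rectangle, #0000ff→score S572 F2400: (30.244,115.716) → (67.946,115.716) → (67.946,96.195) → (30.244,96.195) → (30.244,115.716) (closed)

[3] `<path>` cubic bezier, #0000ff→score S572 F2400: (152.291,53.644) → (157.988,48.022) → (159.534,40.029) → (157.910,32.267) → (154.097,27.335) → (149.078,27.836) → (143.834,36.370)

[4] `<path>` cubic bezier, #0000ff→score S572 F2400: (46.073,12.265) → (48.431,25.198) → (61.798,40.498) → (81.032,56.355) → (100.991,70.958) → (116.533,82.497) → (122.516,89.161)

[5] `<path>` open polyline, #0000ff→score S572 F2400: (30.672,128.568) → (46.427,52.829) → (6.084,48.688) → (14.510,33.664) → (77.194,105.418) → (130.089,12.405)

; Generated by LaserGRBL
G21
G90
G0 X39.908 Y119.851
M3 S572
G1 X56.386 Y119.851 F2400
G1 X56.386 Y93.301
G1 X39.908 Y93.301
G1 X39.908 Y119.851
M5
G0 X30.244 Y115.716
M3 S572
G1 X67.946 Y115.716 F2400
G1 X67.946 Y96.195
G1 X30.244 Y96.195
G1 X30.244 Y115.716
M5
G0 X152.291 Y53.644
M3 S572
G1 X157.988 Y48.022 F2400
G1 X159.534 Y40.029
G1 X157.910 Y32.267
G1 X154.097 Y27.335
G1 X149.078 Y27.836
G1 X143.834 Y36.370
M5
G0 X46.073 Y12.265
M3 S572
G1 X48.431 Y25.198 F2400
G1 X61.798 Y40.498
G1 X81.032 Y56.355
G1 X100.991 Y70.958
G1 X116.533 Y82.497
G1 X122.516 Y89.161
M5
G0 X30.672 Y128.568
M3 S572
G1 X46.427 Y52.829 F2400
G1 X6.084 Y48.688
G1 X14.510 Y33.664
G1 X77.194 Y105.418
G1 X130.089 Y12.405
M5
G0 X0.000 Y0.000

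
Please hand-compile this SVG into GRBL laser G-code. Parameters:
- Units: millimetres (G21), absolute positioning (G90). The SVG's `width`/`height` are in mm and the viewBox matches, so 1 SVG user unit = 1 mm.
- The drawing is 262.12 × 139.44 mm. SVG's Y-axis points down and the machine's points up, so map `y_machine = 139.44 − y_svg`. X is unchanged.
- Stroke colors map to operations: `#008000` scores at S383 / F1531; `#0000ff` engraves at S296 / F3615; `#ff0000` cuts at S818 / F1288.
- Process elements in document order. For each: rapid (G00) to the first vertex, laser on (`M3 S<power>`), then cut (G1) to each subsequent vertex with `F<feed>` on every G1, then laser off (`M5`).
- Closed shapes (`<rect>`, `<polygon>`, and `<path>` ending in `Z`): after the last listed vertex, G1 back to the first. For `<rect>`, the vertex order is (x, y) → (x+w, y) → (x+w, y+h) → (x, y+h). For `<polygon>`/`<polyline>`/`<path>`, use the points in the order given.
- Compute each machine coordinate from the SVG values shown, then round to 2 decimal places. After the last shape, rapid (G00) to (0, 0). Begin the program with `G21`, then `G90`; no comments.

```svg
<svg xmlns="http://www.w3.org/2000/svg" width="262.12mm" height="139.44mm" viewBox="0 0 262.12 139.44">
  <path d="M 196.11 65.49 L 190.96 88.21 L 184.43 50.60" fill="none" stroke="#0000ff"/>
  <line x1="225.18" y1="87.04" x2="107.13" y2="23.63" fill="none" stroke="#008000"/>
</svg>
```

Since the viewBox matches the mm dimensions, user units are millimetres directly. The only transform is the Y-flip y_m = 139.44 − y_svg.

Shape 1 is a open polyline drawn with `<path>`. Its stroke #0000ff means engrave at S296, F3615. After flipping Y the toolpath is (196.11,73.95) → (190.96,51.23) → (184.43,88.84).

Shape 2 is a line segment drawn with `<line>`. Its stroke #008000 means score at S383, F1531. After flipping Y the toolpath is (225.18,52.40) → (107.13,115.81).

G21
G90
G00 X196.11 Y73.95
M3 S296
G1 X190.96 Y51.23 F3615
G1 X184.43 Y88.84 F3615
M5
G00 X225.18 Y52.40
M3 S383
G1 X107.13 Y115.81 F1531
M5
G00 X0.00 Y0.00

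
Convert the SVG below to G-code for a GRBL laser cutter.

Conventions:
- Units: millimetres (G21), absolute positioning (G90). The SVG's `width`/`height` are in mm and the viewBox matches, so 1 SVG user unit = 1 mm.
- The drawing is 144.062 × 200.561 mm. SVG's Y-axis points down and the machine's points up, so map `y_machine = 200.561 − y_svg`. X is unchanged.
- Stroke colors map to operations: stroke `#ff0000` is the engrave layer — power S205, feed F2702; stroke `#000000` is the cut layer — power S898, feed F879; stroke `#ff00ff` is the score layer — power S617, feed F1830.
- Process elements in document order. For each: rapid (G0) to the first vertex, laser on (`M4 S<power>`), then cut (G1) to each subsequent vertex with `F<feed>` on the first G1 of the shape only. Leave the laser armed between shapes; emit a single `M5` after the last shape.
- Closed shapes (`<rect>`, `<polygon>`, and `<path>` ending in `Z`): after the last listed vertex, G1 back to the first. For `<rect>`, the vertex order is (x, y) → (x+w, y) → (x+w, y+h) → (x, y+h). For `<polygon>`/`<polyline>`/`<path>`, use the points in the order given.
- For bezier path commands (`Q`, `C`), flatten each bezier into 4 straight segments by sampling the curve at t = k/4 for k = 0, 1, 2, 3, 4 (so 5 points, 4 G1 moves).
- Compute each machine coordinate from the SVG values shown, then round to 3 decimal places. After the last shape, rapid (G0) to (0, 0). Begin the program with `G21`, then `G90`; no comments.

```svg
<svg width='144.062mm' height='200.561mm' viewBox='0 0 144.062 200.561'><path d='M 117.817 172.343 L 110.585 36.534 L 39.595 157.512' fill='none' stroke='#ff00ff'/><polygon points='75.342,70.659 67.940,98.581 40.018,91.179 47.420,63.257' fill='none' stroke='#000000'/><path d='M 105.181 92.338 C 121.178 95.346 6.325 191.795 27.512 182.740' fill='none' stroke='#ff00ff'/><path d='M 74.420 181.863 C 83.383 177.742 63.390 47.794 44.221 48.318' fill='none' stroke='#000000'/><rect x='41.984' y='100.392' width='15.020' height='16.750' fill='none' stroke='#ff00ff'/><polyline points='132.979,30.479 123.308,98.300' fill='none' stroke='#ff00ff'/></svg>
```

viewBox `0 0 144.062 200.561` with mm width/height → 1 unit = 1 mm. Flip: y_m = 200.561 − y_svg.

**Shape 1** — `<path>` open polyline, stroke `#ff00ff` → score (S617, F1830). Machine vertices: (117.817,28.218) → (110.585,164.027) → (39.595,43.049). Open path.

**Shape 2** — `<polygon>` regular polygon, stroke `#000000` → cut (S898, F879). Machine vertices: (75.342,129.902) → (67.940,101.980) → (40.018,109.382) → (47.420,137.304) → (75.342,129.902). Closed: final G1 returns to the first vertex.

**Shape 3** — `<path>` cubic bezier, stroke `#ff00ff` → score (S617, F1830). Control points (SVG): P0=(105.181,92.338), P1=(121.178,95.346), P2=(6.325,191.795), P3=(27.512,182.740); sampled at t=k/4. Machine vertices: (105.181,108.223) → (96.815,91.555) → (64.400,58.498) → (32.959,27.703) → (27.512,17.821). Open path.

**Shape 4** — `<path>` cubic bezier, stroke `#000000` → cut (S898, F879). Control points (SVG): P0=(74.420,181.863), P1=(83.383,177.742), P2=(63.390,47.794), P3=(44.221,48.318); sampled at t=k/4. Machine vertices: (74.420,18.698) → (76.178,41.377) → (69.870,87.212) → (58.287,132.177) → (44.221,152.243). Open path.

**Shape 5** — `<rect>` rectangle, stroke `#ff00ff` → score (S617, F1830). Machine vertices: (41.984,100.169) → (57.004,100.169) → (57.004,83.419) → (41.984,83.419) → (41.984,100.169). Closed: final G1 returns to the first vertex.

**Shape 6** — `<polyline>` line segment, stroke `#ff00ff` → score (S617, F1830). Machine vertices: (132.979,170.082) → (123.308,102.261). Open path.

G21
G90
G0 X117.817 Y28.218
M4 S617
G1 X110.585 Y164.027 F1830
G1 X39.595 Y43.049
G0 X75.342 Y129.902
M4 S898
G1 X67.940 Y101.980 F879
G1 X40.018 Y109.382
G1 X47.420 Y137.304
G1 X75.342 Y129.902
G0 X105.181 Y108.223
M4 S617
G1 X96.815 Y91.555 F1830
G1 X64.400 Y58.498
G1 X32.959 Y27.703
G1 X27.512 Y17.821
G0 X74.420 Y18.698
M4 S898
G1 X76.178 Y41.377 F879
G1 X69.870 Y87.212
G1 X58.287 Y132.177
G1 X44.221 Y152.243
G0 X41.984 Y100.169
M4 S617
G1 X57.004 Y100.169 F1830
G1 X57.004 Y83.419
G1 X41.984 Y83.419
G1 X41.984 Y100.169
G0 X132.979 Y170.082
M4 S617
G1 X123.308 Y102.261 F1830
M5
G0 X0.000 Y0.000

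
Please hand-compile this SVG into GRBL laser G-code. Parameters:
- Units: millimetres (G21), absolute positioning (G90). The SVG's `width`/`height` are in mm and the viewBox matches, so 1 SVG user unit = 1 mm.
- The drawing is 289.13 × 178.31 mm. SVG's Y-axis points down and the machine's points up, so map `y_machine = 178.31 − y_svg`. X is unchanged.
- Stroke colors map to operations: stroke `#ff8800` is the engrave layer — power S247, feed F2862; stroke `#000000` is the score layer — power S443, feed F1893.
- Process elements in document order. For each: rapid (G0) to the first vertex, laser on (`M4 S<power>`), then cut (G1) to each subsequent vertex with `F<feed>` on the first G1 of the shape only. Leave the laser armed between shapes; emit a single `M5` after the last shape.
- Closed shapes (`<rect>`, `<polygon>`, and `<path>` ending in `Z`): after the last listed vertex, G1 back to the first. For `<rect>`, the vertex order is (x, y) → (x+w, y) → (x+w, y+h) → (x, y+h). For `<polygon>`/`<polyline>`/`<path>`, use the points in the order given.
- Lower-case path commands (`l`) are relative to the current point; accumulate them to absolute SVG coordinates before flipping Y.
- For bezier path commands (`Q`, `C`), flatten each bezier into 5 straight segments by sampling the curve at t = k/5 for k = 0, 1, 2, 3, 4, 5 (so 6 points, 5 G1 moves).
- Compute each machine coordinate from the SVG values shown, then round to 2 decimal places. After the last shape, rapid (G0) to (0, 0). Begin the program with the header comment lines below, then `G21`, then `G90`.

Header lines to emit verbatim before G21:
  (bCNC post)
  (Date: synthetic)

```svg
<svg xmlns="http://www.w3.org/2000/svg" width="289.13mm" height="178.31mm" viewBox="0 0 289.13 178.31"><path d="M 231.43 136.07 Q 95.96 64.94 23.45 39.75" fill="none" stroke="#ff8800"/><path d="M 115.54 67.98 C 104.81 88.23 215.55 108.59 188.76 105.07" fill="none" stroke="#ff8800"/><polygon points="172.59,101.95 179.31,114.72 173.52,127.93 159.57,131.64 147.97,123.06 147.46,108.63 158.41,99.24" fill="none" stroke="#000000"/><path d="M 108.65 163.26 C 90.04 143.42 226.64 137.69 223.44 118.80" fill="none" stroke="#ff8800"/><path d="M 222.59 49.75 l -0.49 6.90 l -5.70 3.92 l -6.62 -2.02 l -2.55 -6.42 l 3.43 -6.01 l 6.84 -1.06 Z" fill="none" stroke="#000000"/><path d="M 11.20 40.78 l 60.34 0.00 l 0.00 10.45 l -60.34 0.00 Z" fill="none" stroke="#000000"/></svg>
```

1 u = 1 mm; y_m = 178.31 − y.

[1] `<path>` quadratic bezier, #ff8800→engrave S247 F2862: (231.43,42.24) → (179.76,68.85) → (133.13,91.79) → (91.53,111.06) → (54.97,126.65) → (23.45,138.56)

[2] `<path>` cubic bezier, #ff8800→engrave S247 F2862: (115.54,110.33) → (121.61,98.36) → (144.39,87.51) → (171.47,78.94) → (190.40,73.80) → (188.76,73.24)

[3] `<polygon>` regular polygon, #000000→score S443 F1893: (172.59,76.36) → (179.31,63.59) → (173.52,50.38) → (159.57,46.67) → (147.97,55.25) → (147.46,69.68) → (158.41,79.07) → (172.59,76.36) (closed)

[4] `<path>` cubic bezier, #ff8800→engrave S247 F2862: (108.65,15.05) → (113.75,25.48) → (141.94,33.83) → (179.06,41.41) → (210.94,49.54) → (223.44,59.51)

[5] `<path>` regular polygon, #000000→score S443 F1893: (222.59,128.56) → (222.10,121.66) → (216.40,117.74) → (209.78,119.76) → (207.23,126.18) → (210.66,132.19) → (217.50,133.25) → (222.59,128.56) (closed)

[6] `<path>` rectangle, #000000→score S443 F1893: (11.20,137.53) → (71.54,137.53) → (71.54,127.08) → (11.20,127.08) → (11.20,137.53) (closed)

(bCNC post)
(Date: synthetic)
G21
G90
G0 X231.43 Y42.24
M4 S247
G1 X179.76 Y68.85 F2862
G1 X133.13 Y91.79
G1 X91.53 Y111.06
G1 X54.97 Y126.65
G1 X23.45 Y138.56
G0 X115.54 Y110.33
M4 S247
G1 X121.61 Y98.36 F2862
G1 X144.39 Y87.51
G1 X171.47 Y78.94
G1 X190.40 Y73.80
G1 X188.76 Y73.24
G0 X172.59 Y76.36
M4 S443
G1 X179.31 Y63.59 F1893
G1 X173.52 Y50.38
G1 X159.57 Y46.67
G1 X147.97 Y55.25
G1 X147.46 Y69.68
G1 X158.41 Y79.07
G1 X172.59 Y76.36
G0 X108.65 Y15.05
M4 S247
G1 X113.75 Y25.48 F2862
G1 X141.94 Y33.83
G1 X179.06 Y41.41
G1 X210.94 Y49.54
G1 X223.44 Y59.51
G0 X222.59 Y128.56
M4 S443
G1 X222.10 Y121.66 F1893
G1 X216.40 Y117.74
G1 X209.78 Y119.76
G1 X207.23 Y126.18
G1 X210.66 Y132.19
G1 X217.50 Y133.25
G1 X222.59 Y128.56
G0 X11.20 Y137.53
M4 S443
G1 X71.54 Y137.53 F1893
G1 X71.54 Y127.08
G1 X11.20 Y127.08
G1 X11.20 Y137.53
M5
G0 X0.00 Y0.00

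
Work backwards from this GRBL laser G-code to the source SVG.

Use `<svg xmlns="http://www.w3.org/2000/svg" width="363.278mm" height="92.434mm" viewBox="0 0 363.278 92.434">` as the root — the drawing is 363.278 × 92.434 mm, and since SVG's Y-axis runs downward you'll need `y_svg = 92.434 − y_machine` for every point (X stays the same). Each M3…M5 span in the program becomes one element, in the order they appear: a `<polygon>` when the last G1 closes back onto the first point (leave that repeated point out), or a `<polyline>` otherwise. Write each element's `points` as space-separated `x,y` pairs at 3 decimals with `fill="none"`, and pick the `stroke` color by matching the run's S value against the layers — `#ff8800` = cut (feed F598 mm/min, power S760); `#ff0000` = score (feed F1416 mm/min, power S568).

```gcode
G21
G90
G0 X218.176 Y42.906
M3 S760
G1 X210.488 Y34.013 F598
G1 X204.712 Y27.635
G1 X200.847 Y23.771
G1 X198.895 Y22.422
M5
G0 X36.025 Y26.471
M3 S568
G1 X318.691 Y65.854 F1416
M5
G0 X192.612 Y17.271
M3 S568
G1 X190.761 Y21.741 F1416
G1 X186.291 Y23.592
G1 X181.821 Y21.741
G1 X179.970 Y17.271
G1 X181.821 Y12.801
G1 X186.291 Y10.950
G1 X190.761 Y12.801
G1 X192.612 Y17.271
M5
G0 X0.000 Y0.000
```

Each laser-on run becomes one SVG element. Flip Y back into SVG space with y_svg = 92.434 − y_machine.

Run 1: the run's S760 means `#ff8800` (cut). The run is open, so emit a `<polyline>` with points (Y-flipped): 218.176,49.528 210.488,58.421 204.712,64.799 200.847,68.663 198.895,70.012.

Run 2: S568 ⇒ score layer `#ff0000`. The run is open, so emit a `<polyline>` with points (Y-flipped): 36.025,65.963 318.691,26.580.

Run 3: S568 ⇒ score layer `#ff0000`. The run returns to its start, so emit a `<polygon>` with points (Y-flipped): 192.612,75.163 190.761,70.693 186.291,68.842 181.821,70.693 179.970,75.163 181.821,79.633 186.291,81.484 190.761,79.633.

<svg xmlns="http://www.w3.org/2000/svg" width="363.278mm" height="92.434mm" viewBox="0 0 363.278 92.434">
  <polyline points="218.176,49.528 210.488,58.421 204.712,64.799 200.847,68.663 198.895,70.012" fill="none" stroke="#ff8800"/>
  <polyline points="36.025,65.963 318.691,26.580" fill="none" stroke="#ff0000"/>
  <polygon points="192.612,75.163 190.761,70.693 186.291,68.842 181.821,70.693 179.970,75.163 181.821,79.633 186.291,81.484 190.761,79.633" fill="none" stroke="#ff0000"/>
</svg>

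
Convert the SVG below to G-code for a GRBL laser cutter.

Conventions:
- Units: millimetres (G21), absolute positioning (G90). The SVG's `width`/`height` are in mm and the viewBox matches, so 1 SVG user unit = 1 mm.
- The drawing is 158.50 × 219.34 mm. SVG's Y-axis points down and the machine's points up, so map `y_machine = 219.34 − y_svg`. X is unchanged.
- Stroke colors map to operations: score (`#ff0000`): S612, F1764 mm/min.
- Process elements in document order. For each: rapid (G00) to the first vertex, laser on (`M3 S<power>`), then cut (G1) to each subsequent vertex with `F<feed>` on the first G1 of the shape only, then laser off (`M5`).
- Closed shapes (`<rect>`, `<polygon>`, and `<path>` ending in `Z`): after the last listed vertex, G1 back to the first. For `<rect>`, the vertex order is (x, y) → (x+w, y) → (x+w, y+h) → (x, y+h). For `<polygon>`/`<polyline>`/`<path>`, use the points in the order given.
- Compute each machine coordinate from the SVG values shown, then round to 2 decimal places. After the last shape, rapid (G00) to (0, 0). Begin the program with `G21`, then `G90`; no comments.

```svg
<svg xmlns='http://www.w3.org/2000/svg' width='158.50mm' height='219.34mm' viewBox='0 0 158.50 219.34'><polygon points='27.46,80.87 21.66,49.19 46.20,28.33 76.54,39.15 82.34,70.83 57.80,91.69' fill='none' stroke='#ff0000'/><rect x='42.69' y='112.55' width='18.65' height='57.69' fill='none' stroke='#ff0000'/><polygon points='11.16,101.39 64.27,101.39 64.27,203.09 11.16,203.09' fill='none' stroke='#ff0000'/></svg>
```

G21
G90
G00 X27.46 Y138.47
M3 S612
G1 X21.66 Y170.15 F1764
G1 X46.20 Y191.01
G1 X76.54 Y180.19
G1 X82.34 Y148.51
G1 X57.80 Y127.65
G1 X27.46 Y138.47
M5
G00 X42.69 Y106.79
M3 S612
G1 X61.34 Y106.79 F1764
G1 X61.34 Y49.10
G1 X42.69 Y49.10
G1 X42.69 Y106.79
M5
G00 X11.16 Y117.95
M3 S612
G1 X64.27 Y117.95 F1764
G1 X64.27 Y16.25
G1 X11.16 Y16.25
G1 X11.16 Y117.95
M5
G00 X0.00 Y0.00

Since the viewBox matches the mm dimensions, user units are millimetres directly. The only transform is the Y-flip y_m = 219.34 − y_svg.

Shape 1 is a regular polygon drawn with `<polygon>`. Its stroke #ff0000 means score at S612, F1764. After flipping Y the toolpath is (27.46,138.47) → (21.66,170.15) → (46.20,191.01) → (76.54,180.19) → (82.34,148.51) → (57.80,127.65) → (27.46,138.47), returning to the start.

Shape 2 is a rectangle drawn with `<rect>`. Its stroke #ff0000 means score at S612, F1764. After flipping Y the toolpath is (42.69,106.79) → (61.34,106.79) → (61.34,49.10) → (42.69,49.10) → (42.69,106.79), returning to the start.

Shape 3 is a rectangle drawn with `<polygon>`. Its stroke #ff0000 means score at S612, F1764. After flipping Y the toolpath is (11.16,117.95) → (64.27,117.95) → (64.27,16.25) → (11.16,16.25) → (11.16,117.95), returning to the start.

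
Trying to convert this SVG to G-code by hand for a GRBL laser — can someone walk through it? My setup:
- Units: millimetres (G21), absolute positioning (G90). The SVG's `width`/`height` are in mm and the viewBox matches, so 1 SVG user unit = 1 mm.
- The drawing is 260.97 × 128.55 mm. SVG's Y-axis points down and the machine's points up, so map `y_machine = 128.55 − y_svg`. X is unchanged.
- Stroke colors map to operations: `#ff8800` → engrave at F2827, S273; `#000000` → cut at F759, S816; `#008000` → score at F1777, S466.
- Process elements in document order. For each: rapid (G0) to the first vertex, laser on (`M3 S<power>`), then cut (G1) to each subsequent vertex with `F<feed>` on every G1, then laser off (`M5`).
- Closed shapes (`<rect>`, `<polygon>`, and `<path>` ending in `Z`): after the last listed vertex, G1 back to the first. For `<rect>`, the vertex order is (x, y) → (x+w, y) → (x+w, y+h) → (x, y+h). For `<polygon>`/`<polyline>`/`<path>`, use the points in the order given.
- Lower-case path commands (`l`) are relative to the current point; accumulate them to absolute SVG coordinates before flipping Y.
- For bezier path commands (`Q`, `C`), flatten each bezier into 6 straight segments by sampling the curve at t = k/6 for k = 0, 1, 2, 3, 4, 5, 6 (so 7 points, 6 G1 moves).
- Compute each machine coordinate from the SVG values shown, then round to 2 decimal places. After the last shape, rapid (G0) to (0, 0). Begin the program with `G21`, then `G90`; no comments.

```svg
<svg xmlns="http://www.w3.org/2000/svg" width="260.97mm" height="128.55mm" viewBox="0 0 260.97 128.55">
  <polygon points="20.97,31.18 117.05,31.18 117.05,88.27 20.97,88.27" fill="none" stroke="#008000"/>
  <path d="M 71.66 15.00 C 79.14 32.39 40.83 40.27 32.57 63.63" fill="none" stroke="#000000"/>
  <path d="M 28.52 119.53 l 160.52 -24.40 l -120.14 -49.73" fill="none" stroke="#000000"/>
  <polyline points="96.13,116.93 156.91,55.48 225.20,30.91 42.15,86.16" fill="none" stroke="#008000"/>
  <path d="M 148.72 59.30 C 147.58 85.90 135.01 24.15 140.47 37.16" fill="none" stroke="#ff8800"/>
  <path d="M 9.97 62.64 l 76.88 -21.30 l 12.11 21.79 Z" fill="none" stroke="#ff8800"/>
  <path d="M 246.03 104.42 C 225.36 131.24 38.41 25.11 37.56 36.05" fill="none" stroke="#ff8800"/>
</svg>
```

viewBox `0 0 260.97 128.55` with mm width/height → 1 unit = 1 mm. Flip: y_m = 128.55 − y_svg.

**Shape 1** — `<polygon>` rectangle, stroke `#008000` → score (S466, F1777). Machine vertices: (20.97,97.37) → (117.05,97.37) → (117.05,40.28) → (20.97,40.28) → (20.97,97.37). Closed: final G1 returns to the first vertex.

**Shape 2** — `<path>` cubic bezier, stroke `#000000` → cut (S816, F759). Control points (SVG): P0=(71.66,15.00), P1=(79.14,32.39), P2=(40.83,40.27), P3=(32.57,63.63); sampled at t=k/6. Machine vertices: (71.66,113.55) → (71.94,105.53) → (66.69,98.40) → (58.02,91.47) → (48.04,84.05) → (38.85,75.43) → (32.57,64.92). Open path.

**Shape 3** — `<path>` open polyline, stroke `#000000` → cut (S816, F759). Machine vertices: (28.52,9.02) → (189.04,33.42) → (68.90,83.15). Open path.

**Shape 4** — `<polyline>` open polyline, stroke `#008000` → score (S466, F1777). Machine vertices: (96.13,11.62) → (156.91,73.07) → (225.20,97.64) → (42.15,42.39). Open path.

**Shape 5** — `<path>` cubic bezier, stroke `#ff8800` → engrave (S273, F2827). Control points (SVG): P0=(148.72,59.30), P1=(147.58,85.90), P2=(135.01,24.15), P3=(140.47,37.16); sampled at t=k/6. Machine vertices: (148.72,69.25) → (147.33,62.56) → (144.86,66.06) → (142.12,75.22) → (139.93,85.52) → (139.11,92.42) → (140.47,91.39). Open path.

**Shape 6** — `<path>` closed polygon, stroke `#ff8800` → engrave (S273, F2827). Machine vertices: (9.97,65.91) → (86.85,87.21) → (98.96,65.42) → (9.97,65.91). Closed: final G1 returns to the first vertex.

**Shape 7** — `<path>` cubic bezier, stroke `#ff8800` → engrave (S273, F2827). Control points (SVG): P0=(246.03,104.42), P1=(225.36,131.24), P2=(38.41,25.11), P3=(37.56,36.05); sampled at t=k/6. Machine vertices: (246.03,24.13) → (223.47,20.64) → (182.98,32.37) → (134.36,52.36) → (87.39,73.68) → (51.86,89.37) → (37.56,92.50). Open path.

G21
G90
G0 X20.97 Y97.37
M3 S466
G1 X117.05 Y97.37 F1777
G1 X117.05 Y40.28 F1777
G1 X20.97 Y40.28 F1777
G1 X20.97 Y97.37 F1777
M5
G0 X71.66 Y113.55
M3 S816
G1 X71.94 Y105.53 F759
G1 X66.69 Y98.40 F759
G1 X58.02 Y91.47 F759
G1 X48.04 Y84.05 F759
G1 X38.85 Y75.43 F759
G1 X32.57 Y64.92 F759
M5
G0 X28.52 Y9.02
M3 S816
G1 X189.04 Y33.42 F759
G1 X68.90 Y83.15 F759
M5
G0 X96.13 Y11.62
M3 S466
G1 X156.91 Y73.07 F1777
G1 X225.20 Y97.64 F1777
G1 X42.15 Y42.39 F1777
M5
G0 X148.72 Y69.25
M3 S273
G1 X147.33 Y62.56 F2827
G1 X144.86 Y66.06 F2827
G1 X142.12 Y75.22 F2827
G1 X139.93 Y85.52 F2827
G1 X139.11 Y92.42 F2827
G1 X140.47 Y91.39 F2827
M5
G0 X9.97 Y65.91
M3 S273
G1 X86.85 Y87.21 F2827
G1 X98.96 Y65.42 F2827
G1 X9.97 Y65.91 F2827
M5
G0 X246.03 Y24.13
M3 S273
G1 X223.47 Y20.64 F2827
G1 X182.98 Y32.37 F2827
G1 X134.36 Y52.36 F2827
G1 X87.39 Y73.68 F2827
G1 X51.86 Y89.37 F2827
G1 X37.56 Y92.50 F2827
M5
G0 X0.00 Y0.00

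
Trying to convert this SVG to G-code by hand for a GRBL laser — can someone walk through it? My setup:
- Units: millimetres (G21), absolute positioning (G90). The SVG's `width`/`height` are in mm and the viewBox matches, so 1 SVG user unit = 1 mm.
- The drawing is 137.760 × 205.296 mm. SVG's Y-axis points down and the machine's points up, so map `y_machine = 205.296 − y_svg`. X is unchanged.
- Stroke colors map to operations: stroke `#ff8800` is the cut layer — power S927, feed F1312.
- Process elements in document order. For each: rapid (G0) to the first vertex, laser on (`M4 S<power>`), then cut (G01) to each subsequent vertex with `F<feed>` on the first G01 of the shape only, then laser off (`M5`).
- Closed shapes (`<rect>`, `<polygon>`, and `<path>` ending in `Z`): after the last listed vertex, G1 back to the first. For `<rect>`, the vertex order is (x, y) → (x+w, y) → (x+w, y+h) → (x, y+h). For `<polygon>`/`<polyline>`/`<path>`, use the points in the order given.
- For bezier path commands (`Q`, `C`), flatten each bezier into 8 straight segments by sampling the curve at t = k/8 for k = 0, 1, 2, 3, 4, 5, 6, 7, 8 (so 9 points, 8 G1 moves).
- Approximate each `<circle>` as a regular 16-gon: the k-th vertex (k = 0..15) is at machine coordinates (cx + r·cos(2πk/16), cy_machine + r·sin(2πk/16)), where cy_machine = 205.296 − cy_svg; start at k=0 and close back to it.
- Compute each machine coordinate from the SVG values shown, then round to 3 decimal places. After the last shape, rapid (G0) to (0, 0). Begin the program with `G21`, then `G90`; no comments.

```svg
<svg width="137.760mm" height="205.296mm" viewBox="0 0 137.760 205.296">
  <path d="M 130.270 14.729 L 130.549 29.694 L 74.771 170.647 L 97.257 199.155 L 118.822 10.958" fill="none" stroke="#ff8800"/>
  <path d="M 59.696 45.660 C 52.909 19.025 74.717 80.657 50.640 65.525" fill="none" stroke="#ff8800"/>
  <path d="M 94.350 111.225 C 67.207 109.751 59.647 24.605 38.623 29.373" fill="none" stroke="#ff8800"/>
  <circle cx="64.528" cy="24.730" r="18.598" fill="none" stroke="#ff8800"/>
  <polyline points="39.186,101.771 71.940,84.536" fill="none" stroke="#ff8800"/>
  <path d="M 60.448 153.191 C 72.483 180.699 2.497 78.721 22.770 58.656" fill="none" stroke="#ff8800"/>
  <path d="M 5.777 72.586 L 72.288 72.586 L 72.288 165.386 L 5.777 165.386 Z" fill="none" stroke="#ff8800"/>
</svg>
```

G21
G90
G0 X130.270 Y190.567
M4 S927
G01 X130.549 Y175.602 F1312
G01 X74.771 Y34.649
G01 X97.257 Y6.141
G01 X118.822 Y194.338
M5
G0 X59.696 Y159.636
M4 S927
G01 X58.346 Y165.809 F1312
G01 X58.804 Y165.641
G01 X60.196 Y161.066
G01 X61.652 Y154.017
G01 X62.297 Y146.430
G01 X61.258 Y140.237
G01 X57.663 Y137.372
G01 X50.640 Y139.771
M5
G0 X94.350 Y94.071
M4 S927
G01 X85.025 Y98.207 F1312
G01 X77.148 Y108.153
G01 X70.333 Y121.874
G01 X64.192 Y137.338
G01 X58.338 Y152.508
G01 X52.383 Y165.352
G01 X45.940 Y173.835
G01 X38.623 Y175.923
M5
G0 X83.126 Y180.566
M4 S927
G01 X81.710 Y187.683 F1312
G01 X77.679 Y193.717
G01 X71.645 Y197.748
G01 X64.528 Y199.164
G01 X57.411 Y197.748
G01 X51.377 Y193.717
G01 X47.346 Y187.683
G01 X45.930 Y180.566
G01 X47.346 Y173.449
G01 X51.377 Y167.415
G01 X57.411 Y163.384
G01 X64.528 Y161.968
G01 X71.645 Y163.384
G01 X77.679 Y167.415
G01 X81.710 Y173.449
G01 X83.126 Y180.566
M5
G0 X39.186 Y103.525
M4 S927
G01 X71.940 Y120.760 F1312
M5
G0 X60.448 Y52.105
M4 S927
G01 X61.453 Y47.446 F1312
G01 X56.787 Y52.450
G01 X48.470 Y64.637
G01 X38.520 Y81.533
G01 X28.956 Y100.658
G01 X21.797 Y119.536
G01 X19.062 Y135.689
G01 X22.770 Y146.640
M5
G0 X5.777 Y132.710
M4 S927
G01 X72.288 Y132.710 F1312
G01 X72.288 Y39.910
G01 X5.777 Y39.910
G01 X5.777 Y132.710
M5
G0 X0.000 Y0.000

Since the viewBox matches the mm dimensions, user units are millimetres directly. The only transform is the Y-flip y_m = 205.296 − y_svg.

Shape 1 is a open polyline drawn with `<path>`. Its stroke #ff8800 means cut at S927, F1312. After flipping Y the toolpath is (130.270,190.567) → (130.549,175.602) → (74.771,34.649) → (97.257,6.141) → (118.822,194.338).

Shape 2 is a cubic bezier drawn with `<path>`. Its stroke #ff8800 means cut at S927, F1312. After flipping Y the toolpath is (59.696,159.636) → (58.346,165.809) → (58.804,165.641) → (60.196,161.066) → (61.652,154.017) → (62.297,146.430) → (61.258,140.237) → (57.663,137.372) → (50.640,139.771).

Shape 3 is a cubic bezier drawn with `<path>`. Its stroke #ff8800 means cut at S927, F1312. After flipping Y the toolpath is (94.350,94.071) → (85.025,98.207) → (77.148,108.153) → (70.333,121.874) → (64.192,137.338) → (58.338,152.508) → (52.383,165.352) → (45.940,173.835) → (38.623,175.923).

Shape 4 is a circle drawn with `<circle>`. Its stroke #ff8800 means cut at S927, F1312. After flipping Y the toolpath is (83.126,180.566) → (81.710,187.683) → (77.679,193.717) → (71.645,197.748) → (64.528,199.164) → (57.411,197.748) → (51.377,193.717) → (47.346,187.683) → (45.930,180.566) → (47.346,173.449) → (51.377,167.415) → (57.411,163.384) → (64.528,161.968) → (71.645,163.384) → (77.679,167.415) → (81.710,173.449) → (83.126,180.566), returning to the start.

Shape 5 is a line segment drawn with `<polyline>`. Its stroke #ff8800 means cut at S927, F1312. After flipping Y the toolpath is (39.186,103.525) → (71.940,120.760).

Shape 6 is a cubic bezier drawn with `<path>`. Its stroke #ff8800 means cut at S927, F1312. After flipping Y the toolpath is (60.448,52.105) → (61.453,47.446) → (56.787,52.450) → (48.470,64.637) → (38.520,81.533) → (28.956,100.658) → (21.797,119.536) → (19.062,135.689) → (22.770,146.640).

Shape 7 is a rectangle drawn with `<path>`. Its stroke #ff8800 means cut at S927, F1312. After flipping Y the toolpath is (5.777,132.710) → (72.288,132.710) → (72.288,39.910) → (5.777,39.910) → (5.777,132.710), returning to the start.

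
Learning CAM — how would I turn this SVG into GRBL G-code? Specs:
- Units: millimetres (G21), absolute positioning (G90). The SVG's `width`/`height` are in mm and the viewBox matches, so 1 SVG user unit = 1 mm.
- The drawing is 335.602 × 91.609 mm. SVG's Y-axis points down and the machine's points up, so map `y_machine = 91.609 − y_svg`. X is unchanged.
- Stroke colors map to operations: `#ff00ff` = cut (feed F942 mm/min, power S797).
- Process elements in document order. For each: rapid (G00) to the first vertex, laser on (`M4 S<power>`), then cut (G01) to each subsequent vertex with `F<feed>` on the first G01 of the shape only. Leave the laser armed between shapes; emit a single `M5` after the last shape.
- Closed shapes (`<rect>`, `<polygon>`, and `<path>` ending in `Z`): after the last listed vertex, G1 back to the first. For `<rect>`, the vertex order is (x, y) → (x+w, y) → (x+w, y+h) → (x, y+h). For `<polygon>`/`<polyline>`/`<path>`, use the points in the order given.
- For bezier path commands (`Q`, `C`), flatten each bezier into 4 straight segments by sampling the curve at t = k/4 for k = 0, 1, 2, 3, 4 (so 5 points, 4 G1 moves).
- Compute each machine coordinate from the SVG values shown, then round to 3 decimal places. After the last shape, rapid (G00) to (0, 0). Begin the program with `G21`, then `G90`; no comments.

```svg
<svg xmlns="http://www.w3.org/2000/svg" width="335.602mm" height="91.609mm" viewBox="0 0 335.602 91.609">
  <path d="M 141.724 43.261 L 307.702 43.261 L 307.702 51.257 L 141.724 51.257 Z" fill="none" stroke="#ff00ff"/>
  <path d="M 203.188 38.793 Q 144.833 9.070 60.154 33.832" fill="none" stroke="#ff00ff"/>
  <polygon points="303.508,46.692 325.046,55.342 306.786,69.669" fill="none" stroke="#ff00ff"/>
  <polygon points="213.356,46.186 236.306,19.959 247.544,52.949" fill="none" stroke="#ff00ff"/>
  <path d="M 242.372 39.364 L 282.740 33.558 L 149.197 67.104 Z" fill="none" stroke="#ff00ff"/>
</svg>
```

viewBox `0 0 335.602 91.609` with mm width/height → 1 unit = 1 mm. Flip: y_m = 91.609 − y_svg.

**Shape 1** — `<path>` rectangle, stroke `#ff00ff` → cut (S797, F942). Machine vertices: (141.724,48.348) → (307.702,48.348) → (307.702,40.352) → (141.724,40.352) → (141.724,48.348). Closed: final G1 returns to the first vertex.

**Shape 2** — `<path>` quadratic bezier, stroke `#ff00ff` → cut (S797, F942). Control points (SVG): P0=(203.188,38.793), P1=(144.833,9.070), P2=(60.154,33.832); sampled at t=k/4. Machine vertices: (203.188,52.816) → (172.365,64.272) → (138.252,68.918) → (100.848,66.753) → (60.154,57.777). Open path.

**Shape 3** — `<polygon>` regular polygon, stroke `#ff00ff` → cut (S797, F942). Machine vertices: (303.508,44.917) → (325.046,36.267) → (306.786,21.940) → (303.508,44.917). Closed: final G1 returns to the first vertex.

**Shape 4** — `<polygon>` regular polygon, stroke `#ff00ff` → cut (S797, F942). Machine vertices: (213.356,45.423) → (236.306,71.650) → (247.544,38.660) → (213.356,45.423). Closed: final G1 returns to the first vertex.

**Shape 5** — `<path>` closed polygon, stroke `#ff00ff` → cut (S797, F942). Machine vertices: (242.372,52.245) → (282.740,58.051) → (149.197,24.505) → (242.372,52.245). Closed: final G1 returns to the first vertex.

G21
G90
G00 X141.724 Y48.348
M4 S797
G01 X307.702 Y48.348 F942
G01 X307.702 Y40.352
G01 X141.724 Y40.352
G01 X141.724 Y48.348
G00 X203.188 Y52.816
M4 S797
G01 X172.365 Y64.272 F942
G01 X138.252 Y68.918
G01 X100.848 Y66.753
G01 X60.154 Y57.777
G00 X303.508 Y44.917
M4 S797
G01 X325.046 Y36.267 F942
G01 X306.786 Y21.940
G01 X303.508 Y44.917
G00 X213.356 Y45.423
M4 S797
G01 X236.306 Y71.650 F942
G01 X247.544 Y38.660
G01 X213.356 Y45.423
G00 X242.372 Y52.245
M4 S797
G01 X282.740 Y58.051 F942
G01 X149.197 Y24.505
G01 X242.372 Y52.245
M5
G00 X0.000 Y0.000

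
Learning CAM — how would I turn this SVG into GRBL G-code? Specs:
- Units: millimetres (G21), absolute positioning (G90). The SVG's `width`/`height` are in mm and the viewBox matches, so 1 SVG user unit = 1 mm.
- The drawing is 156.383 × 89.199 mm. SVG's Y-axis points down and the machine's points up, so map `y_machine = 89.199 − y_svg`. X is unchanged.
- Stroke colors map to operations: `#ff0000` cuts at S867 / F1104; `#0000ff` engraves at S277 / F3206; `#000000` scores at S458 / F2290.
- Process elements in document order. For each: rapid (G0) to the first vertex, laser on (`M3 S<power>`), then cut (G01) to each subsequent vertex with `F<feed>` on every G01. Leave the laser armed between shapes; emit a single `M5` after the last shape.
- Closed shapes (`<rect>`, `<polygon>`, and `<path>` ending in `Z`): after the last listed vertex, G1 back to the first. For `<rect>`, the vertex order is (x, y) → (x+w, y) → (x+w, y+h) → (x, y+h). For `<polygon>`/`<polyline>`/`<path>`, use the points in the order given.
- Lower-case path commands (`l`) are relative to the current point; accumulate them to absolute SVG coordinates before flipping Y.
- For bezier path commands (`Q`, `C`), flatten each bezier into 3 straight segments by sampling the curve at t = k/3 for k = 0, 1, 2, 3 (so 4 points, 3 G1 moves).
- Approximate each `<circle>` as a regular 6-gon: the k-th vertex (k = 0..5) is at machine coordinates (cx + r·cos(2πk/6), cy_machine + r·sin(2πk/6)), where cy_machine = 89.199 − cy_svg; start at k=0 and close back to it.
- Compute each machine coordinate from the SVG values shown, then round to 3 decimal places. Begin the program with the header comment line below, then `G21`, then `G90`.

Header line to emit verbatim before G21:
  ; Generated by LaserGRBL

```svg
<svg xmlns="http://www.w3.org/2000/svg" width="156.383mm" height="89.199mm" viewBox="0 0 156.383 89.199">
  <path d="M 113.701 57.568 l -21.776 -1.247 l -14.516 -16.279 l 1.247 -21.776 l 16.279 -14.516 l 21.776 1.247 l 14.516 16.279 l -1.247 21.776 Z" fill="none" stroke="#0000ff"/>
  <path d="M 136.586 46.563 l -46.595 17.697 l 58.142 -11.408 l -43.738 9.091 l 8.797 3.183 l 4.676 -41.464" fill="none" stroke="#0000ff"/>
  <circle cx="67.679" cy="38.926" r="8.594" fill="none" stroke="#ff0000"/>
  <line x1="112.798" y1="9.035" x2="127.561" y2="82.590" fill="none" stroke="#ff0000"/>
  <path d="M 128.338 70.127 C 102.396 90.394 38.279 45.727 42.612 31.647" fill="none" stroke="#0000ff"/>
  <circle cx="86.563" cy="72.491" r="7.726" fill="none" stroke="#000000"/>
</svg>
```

; Generated by LaserGRBL
G21
G90
G0 X113.701 Y31.631
M3 S277
G01 X91.925 Y32.878 F3206
G01 X77.409 Y49.157 F3206
G01 X78.656 Y70.933 F3206
G01 X94.935 Y85.449 F3206
G01 X116.711 Y84.202 F3206
G01 X131.227 Y67.923 F3206
G01 X129.980 Y46.147 F3206
G01 X113.701 Y31.631 F3206
G0 X136.586 Y42.636
M3 S277
G01 X89.991 Y24.939 F3206
G01 X148.133 Y36.347 F3206
G01 X104.395 Y27.256 F3206
G01 X113.192 Y24.073 F3206
G01 X117.868 Y65.537 F3206
G0 X76.273 Y50.273
M3 S867
G01 X71.976 Y57.716 F1104
G01 X63.382 Y57.716 F1104
G01 X59.085 Y50.273 F1104
G01 X63.382 Y42.830 F1104
G01 X71.976 Y42.830 F1104
G01 X76.273 Y50.273 F1104
G0 X112.798 Y80.164
M3 S867
G01 X127.561 Y6.609 F1104
G0 X128.338 Y19.072
M3 S277
G01 X93.620 Y16.912 F3206
G01 X57.147 Y36.814 F3206
G01 X42.612 Y57.552 F3206
G0 X94.289 Y16.708
M3 S458
G01 X90.426 Y23.399 F2290
G01 X82.700 Y23.399 F2290
G01 X78.837 Y16.708 F2290
G01 X82.700 Y10.017 F2290
G01 X90.426 Y10.017 F2290
G01 X94.289 Y16.708 F2290
M5

Since the viewBox matches the mm dimensions, user units are millimetres directly. The only transform is the Y-flip y_m = 89.199 − y_svg.

Shape 1 is a regular polygon drawn with `<path>`. Its stroke #0000ff means engrave at S277, F3206. After flipping Y the toolpath is (113.701,31.631) → (91.925,32.878) → (77.409,49.157) → (78.656,70.933) → (94.935,85.449) → (116.711,84.202) → (131.227,67.923) → (129.980,46.147) → (113.701,31.631), returning to the start.

Shape 2 is a open polyline drawn with `<path>`. Its stroke #0000ff means engrave at S277, F3206. After flipping Y the toolpath is (136.586,42.636) → (89.991,24.939) → (148.133,36.347) → (104.395,27.256) → (113.192,24.073) → (117.868,65.537).

Shape 3 is a circle drawn with `<circle>`. Its stroke #ff0000 means cut at S867, F1104. After flipping Y the toolpath is (76.273,50.273) → (71.976,57.716) → (63.382,57.716) → (59.085,50.273) → (63.382,42.830) → (71.976,42.830) → (76.273,50.273), returning to the start.

Shape 4 is a line segment drawn with `<line>`. Its stroke #ff0000 means cut at S867, F1104. After flipping Y the toolpath is (112.798,80.164) → (127.561,6.609).

Shape 5 is a cubic bezier drawn with `<path>`. Its stroke #0000ff means engrave at S277, F3206. After flipping Y the toolpath is (128.338,19.072) → (93.620,16.912) → (57.147,36.814) → (42.612,57.552).

Shape 6 is a circle drawn with `<circle>`. Its stroke #000000 means score at S458, F2290. After flipping Y the toolpath is (94.289,16.708) → (90.426,23.399) → (82.700,23.399) → (78.837,16.708) → (82.700,10.017) → (90.426,10.017) → (94.289,16.708), returning to the start.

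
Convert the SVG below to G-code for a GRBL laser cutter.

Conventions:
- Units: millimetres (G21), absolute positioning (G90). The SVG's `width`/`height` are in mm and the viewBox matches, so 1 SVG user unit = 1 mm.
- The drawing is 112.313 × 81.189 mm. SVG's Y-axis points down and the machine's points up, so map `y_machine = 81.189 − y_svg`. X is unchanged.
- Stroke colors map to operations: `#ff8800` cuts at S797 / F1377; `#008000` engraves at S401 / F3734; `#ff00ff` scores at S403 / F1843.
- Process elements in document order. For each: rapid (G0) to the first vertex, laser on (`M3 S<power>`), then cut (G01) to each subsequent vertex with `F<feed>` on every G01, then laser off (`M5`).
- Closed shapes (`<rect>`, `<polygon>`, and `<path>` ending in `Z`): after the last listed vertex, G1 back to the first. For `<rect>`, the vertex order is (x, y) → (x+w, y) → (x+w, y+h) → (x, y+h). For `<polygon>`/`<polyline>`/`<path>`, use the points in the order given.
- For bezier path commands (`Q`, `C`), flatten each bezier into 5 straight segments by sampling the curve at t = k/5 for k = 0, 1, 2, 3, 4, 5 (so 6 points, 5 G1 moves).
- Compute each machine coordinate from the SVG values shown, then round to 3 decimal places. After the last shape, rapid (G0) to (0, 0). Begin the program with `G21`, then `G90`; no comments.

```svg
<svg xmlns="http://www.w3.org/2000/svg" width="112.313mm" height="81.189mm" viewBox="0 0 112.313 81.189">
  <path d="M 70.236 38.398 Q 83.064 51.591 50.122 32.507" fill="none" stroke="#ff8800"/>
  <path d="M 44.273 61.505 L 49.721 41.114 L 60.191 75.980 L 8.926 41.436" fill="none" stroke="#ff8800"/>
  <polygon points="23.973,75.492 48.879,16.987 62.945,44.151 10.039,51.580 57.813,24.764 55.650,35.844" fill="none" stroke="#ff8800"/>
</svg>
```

G21
G90
G0 X70.236 Y42.791
M3 S797
G01 X73.536 Y38.805 F1377
G01 X73.175 Y37.401 F1377
G01 X69.152 Y38.579 F1377
G01 X61.468 Y42.339 F1377
G01 X50.122 Y48.682 F1377
M5
G0 X44.273 Y19.684
M3 S797
G01 X49.721 Y40.075 F1377
G01 X60.191 Y5.209 F1377
G01 X8.926 Y39.753 F1377
M5
G0 X23.973 Y5.697
M3 S797
G01 X48.879 Y64.202 F1377
G01 X62.945 Y37.038 F1377
G01 X10.039 Y29.609 F1377
G01 X57.813 Y56.425 F1377
G01 X55.650 Y45.345 F1377
G01 X23.973 Y5.697 F1377
M5
G0 X0.000 Y0.000

Since the viewBox matches the mm dimensions, user units are millimetres directly. The only transform is the Y-flip y_m = 81.189 − y_svg.

Shape 1 is a quadratic bezier drawn with `<path>`. Its stroke #ff8800 means cut at S797, F1377. After flipping Y the toolpath is (70.236,42.791) → (73.536,38.805) → (73.175,37.401) → (69.152,38.579) → (61.468,42.339) → (50.122,48.682).

Shape 2 is a open polyline drawn with `<path>`. Its stroke #ff8800 means cut at S797, F1377. After flipping Y the toolpath is (44.273,19.684) → (49.721,40.075) → (60.191,5.209) → (8.926,39.753).

Shape 3 is a closed polygon drawn with `<polygon>`. Its stroke #ff8800 means cut at S797, F1377. After flipping Y the toolpath is (23.973,5.697) → (48.879,64.202) → (62.945,37.038) → (10.039,29.609) → (57.813,56.425) → (55.650,45.345) → (23.973,5.697), returning to the start.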